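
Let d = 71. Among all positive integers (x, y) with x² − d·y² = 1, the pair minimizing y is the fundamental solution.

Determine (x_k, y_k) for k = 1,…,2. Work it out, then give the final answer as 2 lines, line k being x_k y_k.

√71 = [8; 2,2,1,7,1,2,2,16, …], period ℓ=8 (even) → k=7
a_0=8:  p_0=8·1+0=8,  q_0=8·0+1=1
a_1=2:  p_1=2·8+1=17,  q_1=2·1+0=2
…
a_3=1:  p_3=1·42+17=59,  q_3=1·5+2=7
…
a_5=1:  p_5=1·455+59=514,  q_5=1·54+7=61
a_6=2:  p_6=2·514+455=1483,  q_6=2·61+54=176
a_7=2:  p_7=2·1483+514=3480,  q_7=2·176+61=413
→ (3480, 413).  Check: 3480²=12110400, 71·413²=12110399, difference 1.
k=2:  x_2 = 3480·3480+71·413·413 = 24220799,  y_2 = 3480·413+413·3480 = 2874480

3480 413
24220799 2874480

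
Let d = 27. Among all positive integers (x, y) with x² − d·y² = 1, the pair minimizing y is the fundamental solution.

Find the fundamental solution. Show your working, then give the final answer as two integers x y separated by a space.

d=27: √d = [5; 5,10] (ℓ=2, even), read p_1/q_1
k=0  a_k=5  p_k/q_k = 5/1
k=1  a_k=5  p_k/q_k = 26/5
(x₁, y₁) = (26, 5);  26² − 27·5² = 1 ✓

26 5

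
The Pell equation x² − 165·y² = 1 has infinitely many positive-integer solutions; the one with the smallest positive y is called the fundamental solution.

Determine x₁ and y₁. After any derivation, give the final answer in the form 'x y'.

1079 84

[12; 1,5,2,5,1,24] for √165; ℓ=6 ⇒ convergent index 5
a_0=12:  p_0=12·1+0=12,  q_0=12·0+1=1
a_1=1:  p_1=1·12+1=13,  q_1=1·1+0=1
a_2=5:  p_2=5·13+12=77,  q_2=5·1+1=6
a_3=2:  p_3=2·77+13=167,  q_3=2·6+1=13
a_4=5:  p_4=5·167+77=912,  q_4=5·13+6=71
a_5=1:  p_5=1·912+167=1079,  q_5=1·71+13=84
→ (1079, 84).  Check: 1079²=1164241, 165·84²=1164240, difference 1.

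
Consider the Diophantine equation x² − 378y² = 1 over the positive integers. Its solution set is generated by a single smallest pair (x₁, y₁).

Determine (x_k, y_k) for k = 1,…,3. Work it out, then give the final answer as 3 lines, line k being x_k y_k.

√378 = [19; 2,3,1,4,1,3,2,38, …], period ℓ=8 (even) → k=7
i=0: a=19 ⇒ p=19, q=1
i=1: a=2 ⇒ p=39, q=2
…
i=5: a=1 ⇒ p=1011, q=52
i=6: a=3 ⇒ p=3869, q=199
i=7: a=2 ⇒ p=8749, q=450
(x₁, y₁) = (8749, 450);  8749² − 378·450² = 1 ✓
(8749+450√378)^2 = 153090001 + 7874100√378
(8749+450√378)^3 = 2678768828749 + 137781001350√378

8749 450
153090001 7874100
2678768828749 137781001350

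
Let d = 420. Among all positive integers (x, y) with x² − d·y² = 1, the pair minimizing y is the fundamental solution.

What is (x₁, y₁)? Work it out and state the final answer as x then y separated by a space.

41 2

[20; 2,40] for √420; ℓ=2 ⇒ convergent index 1
i=0: a=20 ⇒ p=20, q=1
i=1: a=2 ⇒ p=41, q=2
→ (41, 2).  Check: 41²=1681, 420·2²=1680, difference 1.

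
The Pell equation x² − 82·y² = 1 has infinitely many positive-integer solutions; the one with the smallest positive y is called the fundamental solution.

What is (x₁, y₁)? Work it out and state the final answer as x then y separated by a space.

163 18

[9; 18] for √82; ℓ=1 ⇒ convergent index 1
step 0: (9, 1)  from 9·(1,0) + (0,1)
step 1: (163, 18)  from 18·(9,1) + (1,0)
→ (163, 18).  Check: 163²=26569, 82·18²=26568, difference 1.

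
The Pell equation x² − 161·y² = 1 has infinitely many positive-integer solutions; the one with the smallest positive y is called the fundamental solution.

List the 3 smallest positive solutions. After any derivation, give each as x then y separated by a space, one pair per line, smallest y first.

[12; 1,2,4,1,2,1,4,2,1,24] for √161; ℓ=10 ⇒ convergent index 9
i=0: a=12 ⇒ p=12, q=1
i=1: a=1 ⇒ p=13, q=1
i=2: a=2 ⇒ p=38, q=3
i=3: a=4 ⇒ p=165, q=13
i=4: a=1 ⇒ p=203, q=16
i=5: a=2 ⇒ p=571, q=45
i=6: a=1 ⇒ p=774, q=61
i=7: a=4 ⇒ p=3667, q=289
i=8: a=2 ⇒ p=8108, q=639
i=9: a=1 ⇒ p=11775, q=928
fundamental: x₁=11775, y₁=928  (since 138650625 − 161·861184 = 1)
n=2: (11775,928)∘(11775,928) = (11775·11775+161·928·928, 11775·928+928·11775) = (277301249,21854400)
n=3: (277301249,21854400)∘(11775,928) = (11775·277301249+161·928·21854400, 11775·21854400+928·277301249) = (6530444402175,514671119072)

11775 928
277301249 21854400
6530444402175 514671119072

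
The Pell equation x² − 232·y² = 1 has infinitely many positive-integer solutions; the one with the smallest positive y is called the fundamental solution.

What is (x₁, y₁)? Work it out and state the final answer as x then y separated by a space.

d=232: √d = [15; 4,3,7,3,4,30] (ℓ=6, even), read p_5/q_5
a_0=15:  p_0=15·1+0=15,  q_0=15·0+1=1
…
a_2=3:  p_2=3·61+15=198,  q_2=3·4+1=13
…
a_4=3:  p_4=3·1447+198=4539,  q_4=3·95+13=298
a_5=4:  p_5=4·4539+1447=19603,  q_5=4·298+95=1287
(x₁, y₁) = (19603, 1287);  19603² − 232·1287² = 1 ✓

19603 1287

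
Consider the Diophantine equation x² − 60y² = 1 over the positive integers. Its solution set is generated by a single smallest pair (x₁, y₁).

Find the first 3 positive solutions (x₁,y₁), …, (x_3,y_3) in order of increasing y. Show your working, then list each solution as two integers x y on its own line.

31 4
1921 248
119071 15372

√60 = [7; 1,2,1,14, …], period ℓ=4 (even) → k=3
step 0: (7, 1)  from 7·(1,0) + (0,1)
step 1: (8, 1)  from 1·(7,1) + (1,0)
step 2: (23, 3)  from 2·(8,1) + (7,1)
step 3: (31, 4)  from 1·(23,3) + (8,1)
→ (31, 4).  Check: 31²=961, 60·4²=960, difference 1.
(31+4√60)^2 = 1921 + 248√60
(31+4√60)^3 = 119071 + 15372√60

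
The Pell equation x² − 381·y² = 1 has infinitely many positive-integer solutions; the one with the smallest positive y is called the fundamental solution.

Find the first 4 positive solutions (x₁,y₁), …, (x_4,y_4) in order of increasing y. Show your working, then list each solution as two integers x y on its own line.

√381 → a₀=19, period (1,1,12,1,1,38); ℓ=6 even so k=5
k=0  a_k=19  p_k/q_k = 19/1
…
k=3  a_k=12  p_k/q_k = 488/25
k=4  a_k=1  p_k/q_k = 527/27
k=5  a_k=1  p_k/q_k = 1015/52
(x₁, y₁) = (1015, 52);  1015² − 381·52² = 1 ✓
(x_2, y_2) = (1015·1015 + 381·52·52, 1015·52 + 52·1015) = (2060449, 105560)
(x_3, y_3) = (1015·2060449 + 381·52·105560, 1015·105560 + 52·2060449) = (4182710455, 214286748)
(x_4, y_4) = (1015·4182710455 + 381·52·214286748, 1015·214286748 + 52·4182710455) = (8490900163201, 435001992880)

1015 52
2060449 105560
4182710455 214286748
8490900163201 435001992880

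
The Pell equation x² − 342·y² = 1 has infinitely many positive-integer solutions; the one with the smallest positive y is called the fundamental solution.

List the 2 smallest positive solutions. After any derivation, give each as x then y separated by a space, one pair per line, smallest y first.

37 2
2737 148

√342 = [18; 2,36, …], period ℓ=2 (even) → k=1
k=0  a_k=18  p_k/q_k = 18/1
k=1  a_k=2  p_k/q_k = 37/2
→ (37, 2).  Check: 37²=1369, 342·2²=1368, difference 1.
(x_2, y_2) = (37·37 + 342·2·2, 37·2 + 2·37) = (2737, 148)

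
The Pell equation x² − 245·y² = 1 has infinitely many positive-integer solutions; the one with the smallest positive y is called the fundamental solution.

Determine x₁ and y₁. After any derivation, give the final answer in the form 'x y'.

√245 = [15; 1,1,1,7,6,7,1,1,1,30, …], period ℓ=10 (even) → k=9
a_0=15:  p_0=15·1+0=15,  q_0=15·0+1=1
…
a_2=1:  p_2=1·16+15=31,  q_2=1·1+1=2
a_3=1:  p_3=1·31+16=47,  q_3=1·2+1=3
a_4=7:  p_4=7·47+31=360,  q_4=7·3+2=23
a_5=6:  p_5=6·360+47=2207,  q_5=6·23+3=141
…
a_7=1:  p_7=1·15809+2207=18016,  q_7=1·1010+141=1151
a_8=1:  p_8=1·18016+15809=33825,  q_8=1·1151+1010=2161
a_9=1:  p_9=1·33825+18016=51841,  q_9=1·2161+1151=3312
(x₁, y₁) = (51841, 3312);  51841² − 245·3312² = 1 ✓

51841 3312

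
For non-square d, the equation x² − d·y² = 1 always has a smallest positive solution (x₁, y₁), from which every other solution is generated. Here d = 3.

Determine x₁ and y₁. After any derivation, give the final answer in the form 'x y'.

2 1

d=3: √d = [1; 1,2] (ℓ=2, even), read p_1/q_1
a_0=1:  p_0=1·1+0=1,  q_0=1·0+1=1
a_1=1:  p_1=1·1+1=2,  q_1=1·1+0=1
(x₁, y₁) = (2, 1);  2² − 3·1² = 1 ✓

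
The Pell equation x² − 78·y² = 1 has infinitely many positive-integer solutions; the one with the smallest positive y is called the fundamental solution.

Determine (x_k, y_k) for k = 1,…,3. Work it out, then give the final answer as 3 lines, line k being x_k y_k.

53 6
5617 636
595349 67410

√78 = [8; 1,4,1,16, …], period ℓ=4 (even) → k=3
a_0=8:  p_0=8·1+0=8,  q_0=8·0+1=1
a_1=1:  p_1=1·8+1=9,  q_1=1·1+0=1
a_2=4:  p_2=4·9+8=44,  q_2=4·1+1=5
a_3=1:  p_3=1·44+9=53,  q_3=1·5+1=6
(x₁, y₁) = (53, 6);  53² − 78·6² = 1 ✓
(x_2, y_2) = (53·53 + 78·6·6, 53·6 + 6·53) = (5617, 636)
(x_3, y_3) = (53·5617 + 78·6·636, 53·636 + 6·5617) = (595349, 67410)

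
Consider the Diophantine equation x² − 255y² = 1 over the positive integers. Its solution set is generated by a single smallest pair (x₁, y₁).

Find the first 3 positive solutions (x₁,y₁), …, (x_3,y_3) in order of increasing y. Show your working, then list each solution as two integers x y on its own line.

16 1
511 32
16336 1023

[15; 1,30] for √255; ℓ=2 ⇒ convergent index 1
i=0: a=15 ⇒ p=15, q=1
i=1: a=1 ⇒ p=16, q=1
→ (16, 1).  Check: 16²=256, 255·1²=255, difference 1.
(16+1√255)^2 = 511 + 32√255
(16+1√255)^3 = 16336 + 1023√255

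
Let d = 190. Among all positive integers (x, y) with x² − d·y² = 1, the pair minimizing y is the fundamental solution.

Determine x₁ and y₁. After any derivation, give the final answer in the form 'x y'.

52021 3774

d=190: √d = [13; 1,3,1,1,1,…,3,1,26] (ℓ=14, even), read p_13/q_13
k=0  a_k=13  p_k/q_k = 13/1
k=1  a_k=1  p_k/q_k = 14/1
k=2  a_k=3  p_k/q_k = 55/4
…
k=4  a_k=1  p_k/q_k = 124/9
k=5  a_k=1  p_k/q_k = 193/14
…
k=7  a_k=2  p_k/q_k = 1213/88
k=8  a_k=2  p_k/q_k = 2936/213
k=9  a_k=1  p_k/q_k = 4149/301
…
k=12  a_k=3  p_k/q_k = 40787/2959
k=13  a_k=1  p_k/q_k = 52021/3774
fundamental: x₁=52021, y₁=3774  (since 2706184441 − 190·14243076 = 1)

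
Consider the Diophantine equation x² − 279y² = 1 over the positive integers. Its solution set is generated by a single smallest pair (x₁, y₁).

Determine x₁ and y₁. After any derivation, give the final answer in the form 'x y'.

1520 91

√279 → a₀=16, period (1,2,2,1,2,2,1,32); ℓ=8 even so k=7
a_0=16:  p_0=16·1+0=16,  q_0=16·0+1=1
…
a_2=2:  p_2=2·17+16=50,  q_2=2·1+1=3
…
a_6=2:  p_6=2·451+167=1069,  q_6=2·27+10=64
a_7=1:  p_7=1·1069+451=1520,  q_7=1·64+27=91
fundamental: x₁=1520, y₁=91  (since 2310400 − 279·8281 = 1)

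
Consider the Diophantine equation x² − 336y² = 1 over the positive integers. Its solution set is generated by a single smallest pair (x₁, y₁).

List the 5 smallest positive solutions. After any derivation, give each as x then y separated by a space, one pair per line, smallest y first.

55 3
6049 330
665335 36297
73180801 3992340
8049222775 439121103

√336 = [18; 3,36, …], period ℓ=2 (even) → k=1
step 0: (18, 1)  from 18·(1,0) + (0,1)
step 1: (55, 3)  from 3·(18,1) + (1,0)
→ (55, 3).  Check: 55²=3025, 336·3²=3024, difference 1.
n=2: (55,3)∘(55,3) = (55·55+336·3·3, 55·3+3·55) = (6049,330)
n=3: (6049,330)∘(55,3) = (55·6049+336·3·330, 55·330+3·6049) = (665335,36297)
n=4: (665335,36297)∘(55,3) = (55·665335+336·3·36297, 55·36297+3·665335) = (73180801,3992340)
n=5: (73180801,3992340)∘(55,3) = (55·73180801+336·3·3992340, 55·3992340+3·73180801) = (8049222775,439121103)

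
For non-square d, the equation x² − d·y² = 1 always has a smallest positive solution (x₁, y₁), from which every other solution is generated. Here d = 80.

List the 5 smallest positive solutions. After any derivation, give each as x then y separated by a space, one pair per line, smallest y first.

9 1
161 18
2889 323
51841 5796
930249 104005

√80 = [8; 1,16, …], period ℓ=2 (even) → k=1
step 0: (8, 1)  from 8·(1,0) + (0,1)
step 1: (9, 1)  from 1·(8,1) + (1,0)
→ (9, 1).  Check: 9²=81, 80·1²=80, difference 1.
(9+1√80)^2 = 161 + 18√80
(9+1√80)^3 = 2889 + 323√80
(9+1√80)^4 = 51841 + 5796√80
(9+1√80)^5 = 930249 + 104005√80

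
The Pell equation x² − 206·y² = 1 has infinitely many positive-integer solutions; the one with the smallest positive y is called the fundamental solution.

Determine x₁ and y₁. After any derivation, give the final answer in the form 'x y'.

√206 → a₀=14, period (2,1,5,14,5,1,2,28); ℓ=8 even so k=7
k=0  a_k=14  p_k/q_k = 14/1
…
k=3  a_k=5  p_k/q_k = 244/17
k=4  a_k=14  p_k/q_k = 3459/241
k=5  a_k=5  p_k/q_k = 17539/1222
k=6  a_k=1  p_k/q_k = 20998/1463
k=7  a_k=2  p_k/q_k = 59535/4148
(x₁, y₁) = (59535, 4148);  59535² − 206·4148² = 1 ✓

59535 4148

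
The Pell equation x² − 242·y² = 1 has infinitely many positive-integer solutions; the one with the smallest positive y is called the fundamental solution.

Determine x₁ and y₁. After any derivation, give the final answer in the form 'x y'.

[15; 1,1,3,1,14,1,3,1,1,30] for √242; ℓ=10 ⇒ convergent index 9
step 0: (15, 1)  from 15·(1,0) + (0,1)
…
step 6: (2209, 142)  from 1·(2069,133) + (140,9)
…
step 8: (10905, 701)  from 1·(8696,559) + (2209,142)
step 9: (19601, 1260)  from 1·(10905,701) + (8696,559)
→ (19601, 1260).  Check: 19601²=384199201, 242·1260²=384199200, difference 1.

19601 1260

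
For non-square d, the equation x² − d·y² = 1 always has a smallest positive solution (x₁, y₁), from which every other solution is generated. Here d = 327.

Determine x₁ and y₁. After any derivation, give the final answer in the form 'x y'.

d=327: √d = [18; 12,36] (ℓ=2, even), read p_1/q_1
k=0  a_k=18  p_k/q_k = 18/1
k=1  a_k=12  p_k/q_k = 217/12
fundamental: x₁=217, y₁=12  (since 47089 − 327·144 = 1)

217 12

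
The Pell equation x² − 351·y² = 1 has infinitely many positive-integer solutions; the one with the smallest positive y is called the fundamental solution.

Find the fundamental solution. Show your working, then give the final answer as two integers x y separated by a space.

62425 3332

d=351: √d = [18; 1,2,1,3,2,2,2,3,1,2,1,36] (ℓ=12, even), read p_11/q_11
i=0: a=18 ⇒ p=18, q=1
i=1: a=1 ⇒ p=19, q=1
…
i=3: a=1 ⇒ p=75, q=4
i=4: a=3 ⇒ p=281, q=15
…
i=6: a=2 ⇒ p=1555, q=83
i=7: a=2 ⇒ p=3747, q=200
…
i=9: a=1 ⇒ p=16543, q=883
i=10: a=2 ⇒ p=45882, q=2449
i=11: a=1 ⇒ p=62425, q=3332
fundamental: x₁=62425, y₁=3332  (since 3896880625 − 351·11102224 = 1)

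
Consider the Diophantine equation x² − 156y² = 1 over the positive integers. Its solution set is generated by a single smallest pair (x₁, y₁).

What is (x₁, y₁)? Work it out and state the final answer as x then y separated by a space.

[12; 2,24] for √156; ℓ=2 ⇒ convergent index 1
a_0=12:  p_0=12·1+0=12,  q_0=12·0+1=1
a_1=2:  p_1=2·12+1=25,  q_1=2·1+0=2
(x₁, y₁) = (25, 2);  25² − 156·2² = 1 ✓

25 2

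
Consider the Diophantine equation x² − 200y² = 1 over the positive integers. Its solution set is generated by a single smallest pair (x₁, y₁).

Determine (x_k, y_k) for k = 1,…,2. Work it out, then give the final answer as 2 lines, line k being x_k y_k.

√200 = [14; 7,28, …], period ℓ=2 (even) → k=1
k=0  a_k=14  p_k/q_k = 14/1
k=1  a_k=7  p_k/q_k = 99/7
→ (99, 7).  Check: 99²=9801, 200·7²=9800, difference 1.
(99+7√200)^2 = 19601 + 1386√200

99 7
19601 1386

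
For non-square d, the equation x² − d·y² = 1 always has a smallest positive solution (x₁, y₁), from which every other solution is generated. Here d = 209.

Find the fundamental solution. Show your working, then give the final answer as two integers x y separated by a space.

46551 3220

d=209: √d = [14; 2,5,3,2,3,5,2,28] (ℓ=8, even), read p_7/q_7
i=0: a=14 ⇒ p=14, q=1
i=1: a=2 ⇒ p=29, q=2
…
i=3: a=3 ⇒ p=506, q=35
i=4: a=2 ⇒ p=1171, q=81
i=5: a=3 ⇒ p=4019, q=278
i=6: a=5 ⇒ p=21266, q=1471
i=7: a=2 ⇒ p=46551, q=3220
fundamental: x₁=46551, y₁=3220  (since 2166995601 − 209·10368400 = 1)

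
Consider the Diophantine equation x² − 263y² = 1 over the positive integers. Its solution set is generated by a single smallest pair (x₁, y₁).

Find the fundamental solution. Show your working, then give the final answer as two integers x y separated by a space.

139128 8579

√263 → a₀=16, period (4,1,1,1,1,15,1,1,1,1,4,32); ℓ=12 even so k=11
k=0  a_k=16  p_k/q_k = 16/1
…
k=2  a_k=1  p_k/q_k = 81/5
k=3  a_k=1  p_k/q_k = 146/9
k=4  a_k=1  p_k/q_k = 227/14
…
k=6  a_k=15  p_k/q_k = 5822/359
…
k=9  a_k=1  p_k/q_k = 18212/1123
k=10  a_k=1  p_k/q_k = 30229/1864
k=11  a_k=4  p_k/q_k = 139128/8579
→ (139128, 8579).  Check: 139128²=19356600384, 263·8579²=19356600383, difference 1.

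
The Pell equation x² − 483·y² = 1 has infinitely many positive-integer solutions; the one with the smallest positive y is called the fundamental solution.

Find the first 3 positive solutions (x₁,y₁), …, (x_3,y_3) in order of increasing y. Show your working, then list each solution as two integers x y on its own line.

d=483: √d = [21; 1,42] (ℓ=2, even), read p_1/q_1
step 0: (21, 1)  from 21·(1,0) + (0,1)
step 1: (22, 1)  from 1·(21,1) + (1,0)
→ (22, 1).  Check: 22²=484, 483·1²=483, difference 1.
(22+1√483)^2 = 967 + 44√483
(22+1√483)^3 = 42526 + 1935√483

22 1
967 44
42526 1935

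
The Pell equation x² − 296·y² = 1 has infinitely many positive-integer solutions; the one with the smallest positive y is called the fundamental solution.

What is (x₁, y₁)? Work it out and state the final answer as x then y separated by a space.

d=296: √d = [17; 4,1,7,1,4,34] (ℓ=6, even), read p_5/q_5
k=0  a_k=17  p_k/q_k = 17/1
…
k=2  a_k=1  p_k/q_k = 86/5
…
k=4  a_k=1  p_k/q_k = 757/44
k=5  a_k=4  p_k/q_k = 3699/215
→ (3699, 215).  Check: 3699²=13682601, 296·215²=13682600, difference 1.

3699 215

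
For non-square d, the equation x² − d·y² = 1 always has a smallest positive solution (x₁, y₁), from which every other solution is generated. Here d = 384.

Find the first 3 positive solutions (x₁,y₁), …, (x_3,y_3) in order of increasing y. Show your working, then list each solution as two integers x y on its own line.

[19; 1,1,2,9,2,1,1,38] for √384; ℓ=8 ⇒ convergent index 7
step 0: (19, 1)  from 19·(1,0) + (0,1)
step 1: (20, 1)  from 1·(19,1) + (1,0)
…
step 3: (98, 5)  from 2·(39,2) + (20,1)
step 4: (921, 47)  from 9·(98,5) + (39,2)
step 5: (1940, 99)  from 2·(921,47) + (98,5)
step 6: (2861, 146)  from 1·(1940,99) + (921,47)
step 7: (4801, 245)  from 1·(2861,146) + (1940,99)
(x₁, y₁) = (4801, 245);  4801² − 384·245² = 1 ✓
k=2:  x_2 = 4801·4801+384·245·245 = 46099201,  y_2 = 4801·245+245·4801 = 2352490
k=3:  x_3 = 4801·46099201+384·245·2352490 = 442644523201,  y_3 = 4801·2352490+245·46099201 = 22588608735

4801 245
46099201 2352490
442644523201 22588608735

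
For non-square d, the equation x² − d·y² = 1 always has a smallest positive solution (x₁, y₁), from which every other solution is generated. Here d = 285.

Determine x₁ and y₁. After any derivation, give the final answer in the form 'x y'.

d=285: √d = [16; 1,7,2,7,1,32] (ℓ=6, even), read p_5/q_5
k=0  a_k=16  p_k/q_k = 16/1
k=1  a_k=1  p_k/q_k = 17/1
…
k=4  a_k=7  p_k/q_k = 2144/127
k=5  a_k=1  p_k/q_k = 2431/144
→ (2431, 144).  Check: 2431²=5909761, 285·144²=5909760, difference 1.

2431 144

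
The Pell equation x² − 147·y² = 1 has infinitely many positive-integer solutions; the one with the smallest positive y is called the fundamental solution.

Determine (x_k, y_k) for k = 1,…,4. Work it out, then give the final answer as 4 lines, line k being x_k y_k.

[12; 8,24] for √147; ℓ=2 ⇒ convergent index 1
k=0  a_k=12  p_k/q_k = 12/1
k=1  a_k=8  p_k/q_k = 97/8
fundamental: x₁=97, y₁=8  (since 9409 − 147·64 = 1)
(97+8√147)^2 = 18817 + 1552√147
(97+8√147)^3 = 3650401 + 301080√147
(97+8√147)^4 = 708158977 + 58407968√147

97 8
18817 1552
3650401 301080
708158977 58407968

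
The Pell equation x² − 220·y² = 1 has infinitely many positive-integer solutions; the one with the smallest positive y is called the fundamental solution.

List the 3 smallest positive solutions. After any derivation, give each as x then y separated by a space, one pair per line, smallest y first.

89 6
15841 1068
2819609 190098

√220 = [14; 1,4,1,28, …], period ℓ=4 (even) → k=3
step 0: (14, 1)  from 14·(1,0) + (0,1)
…
step 2: (74, 5)  from 4·(15,1) + (14,1)
step 3: (89, 6)  from 1·(74,5) + (15,1)
(x₁, y₁) = (89, 6);  89² − 220·6² = 1 ✓
k=2:  x_2 = 89·89+220·6·6 = 15841,  y_2 = 89·6+6·89 = 1068
k=3:  x_3 = 89·15841+220·6·1068 = 2819609,  y_3 = 89·1068+6·15841 = 190098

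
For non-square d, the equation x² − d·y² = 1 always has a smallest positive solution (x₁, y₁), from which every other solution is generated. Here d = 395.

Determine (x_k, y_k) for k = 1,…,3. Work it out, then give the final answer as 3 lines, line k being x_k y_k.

[19; 1,6,1,38] for √395; ℓ=4 ⇒ convergent index 3
k=0  a_k=19  p_k/q_k = 19/1
…
k=2  a_k=6  p_k/q_k = 139/7
k=3  a_k=1  p_k/q_k = 159/8
(x₁, y₁) = (159, 8);  159² − 395·8² = 1 ✓
n=2: (159,8)∘(159,8) = (159·159+395·8·8, 159·8+8·159) = (50561,2544)
n=3: (50561,2544)∘(159,8) = (159·50561+395·8·2544, 159·2544+8·50561) = (16078239,808984)

159 8
50561 2544
16078239 808984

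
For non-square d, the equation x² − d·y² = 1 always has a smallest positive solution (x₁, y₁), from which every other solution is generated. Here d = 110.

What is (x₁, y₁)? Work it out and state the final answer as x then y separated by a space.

d=110: √d = [10; 2,20] (ℓ=2, even), read p_1/q_1
k=0  a_k=10  p_k/q_k = 10/1
k=1  a_k=2  p_k/q_k = 21/2
(x₁, y₁) = (21, 2);  21² − 110·2² = 1 ✓

21 2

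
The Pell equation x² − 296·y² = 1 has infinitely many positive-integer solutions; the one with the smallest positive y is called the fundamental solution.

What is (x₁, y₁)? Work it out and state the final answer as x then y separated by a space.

[17; 4,1,7,1,4,34] for √296; ℓ=6 ⇒ convergent index 5
step 0: (17, 1)  from 17·(1,0) + (0,1)
step 1: (69, 4)  from 4·(17,1) + (1,0)
…
step 4: (757, 44)  from 1·(671,39) + (86,5)
step 5: (3699, 215)  from 4·(757,44) + (671,39)
→ (3699, 215).  Check: 3699²=13682601, 296·215²=13682600, difference 1.

3699 215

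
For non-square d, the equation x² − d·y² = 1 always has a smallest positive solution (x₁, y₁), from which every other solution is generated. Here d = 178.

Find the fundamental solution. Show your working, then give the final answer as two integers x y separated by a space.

[13; 2,1,12,1,2,26] for √178; ℓ=6 ⇒ convergent index 5
a_0=13:  p_0=13·1+0=13,  q_0=13·0+1=1
a_1=2:  p_1=2·13+1=27,  q_1=2·1+0=2
a_2=1:  p_2=1·27+13=40,  q_2=1·2+1=3
a_3=12:  p_3=12·40+27=507,  q_3=12·3+2=38
a_4=1:  p_4=1·507+40=547,  q_4=1·38+3=41
a_5=2:  p_5=2·547+507=1601,  q_5=2·41+38=120
fundamental: x₁=1601, y₁=120  (since 2563201 − 178·14400 = 1)

1601 120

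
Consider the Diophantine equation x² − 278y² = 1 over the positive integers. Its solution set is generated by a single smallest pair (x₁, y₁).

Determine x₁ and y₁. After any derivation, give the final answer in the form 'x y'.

2501 150

d=278: √d = [16; 1,2,16,2,1,32] (ℓ=6, even), read p_5/q_5
step 0: (16, 1)  from 16·(1,0) + (0,1)
step 1: (17, 1)  from 1·(16,1) + (1,0)
step 2: (50, 3)  from 2·(17,1) + (16,1)
step 3: (817, 49)  from 16·(50,3) + (17,1)
step 4: (1684, 101)  from 2·(817,49) + (50,3)
step 5: (2501, 150)  from 1·(1684,101) + (817,49)
(x₁, y₁) = (2501, 150);  2501² − 278·150² = 1 ✓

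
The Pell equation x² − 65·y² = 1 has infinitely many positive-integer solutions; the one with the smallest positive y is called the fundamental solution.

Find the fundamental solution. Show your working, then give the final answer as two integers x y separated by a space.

129 16

√65 → a₀=8, period (16); ℓ=1 odd so k=1
step 0: (8, 1)  from 8·(1,0) + (0,1)
step 1: (129, 16)  from 16·(8,1) + (1,0)
(x₁, y₁) = (129, 16);  129² − 65·16² = 1 ✓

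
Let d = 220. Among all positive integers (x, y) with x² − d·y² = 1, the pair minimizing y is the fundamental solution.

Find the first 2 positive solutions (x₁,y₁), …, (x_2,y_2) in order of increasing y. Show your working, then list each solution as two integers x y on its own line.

d=220: √d = [14; 1,4,1,28] (ℓ=4, even), read p_3/q_3
step 0: (14, 1)  from 14·(1,0) + (0,1)
step 1: (15, 1)  from 1·(14,1) + (1,0)
step 2: (74, 5)  from 4·(15,1) + (14,1)
step 3: (89, 6)  from 1·(74,5) + (15,1)
→ (89, 6).  Check: 89²=7921, 220·6²=7920, difference 1.
(x_2, y_2) = (89·89 + 220·6·6, 89·6 + 6·89) = (15841, 1068)

89 6
15841 1068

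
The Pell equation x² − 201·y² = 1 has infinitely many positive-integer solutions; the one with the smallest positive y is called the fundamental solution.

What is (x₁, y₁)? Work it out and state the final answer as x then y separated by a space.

515095 36332

√201 = [14; 5,1,1,1,2,…,1,5,28, …], period ℓ=14 (even) → k=13
a_0=14:  p_0=14·1+0=14,  q_0=14·0+1=1
a_1=5:  p_1=5·14+1=71,  q_1=5·1+0=5
a_2=1:  p_2=1·71+14=85,  q_2=1·5+1=6
a_3=1:  p_3=1·85+71=156,  q_3=1·6+5=11
a_4=1:  p_4=1·156+85=241,  q_4=1·11+6=17
a_5=2:  p_5=2·241+156=638,  q_5=2·17+11=45
a_6=1:  p_6=1·638+241=879,  q_6=1·45+17=62
a_7=8:  p_7=8·879+638=7670,  q_7=8·62+45=541
a_8=1:  p_8=1·7670+879=8549,  q_8=1·541+62=603
a_9=2:  p_9=2·8549+7670=24768,  q_9=2·603+541=1747
a_10=1:  p_10=1·24768+8549=33317,  q_10=1·1747+603=2350
a_11=1:  p_11=1·33317+24768=58085,  q_11=1·2350+1747=4097
a_12=1:  p_12=1·58085+33317=91402,  q_12=1·4097+2350=6447
a_13=5:  p_13=5·91402+58085=515095,  q_13=5·6447+4097=36332
fundamental: x₁=515095, y₁=36332  (since 265322859025 − 201·1320014224 = 1)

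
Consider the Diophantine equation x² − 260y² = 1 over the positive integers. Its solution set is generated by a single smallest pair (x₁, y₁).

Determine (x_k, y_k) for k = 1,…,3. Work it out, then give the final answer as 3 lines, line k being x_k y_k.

129 8
33281 2064
8586369 532504

√260 → a₀=16, period (8,32); ℓ=2 even so k=1
i=0: a=16 ⇒ p=16, q=1
i=1: a=8 ⇒ p=129, q=8
(x₁, y₁) = (129, 8);  129² − 260·8² = 1 ✓
(x_2, y_2) = (129·129 + 260·8·8, 129·8 + 8·129) = (33281, 2064)
(x_3, y_3) = (129·33281 + 260·8·2064, 129·2064 + 8·33281) = (8586369, 532504)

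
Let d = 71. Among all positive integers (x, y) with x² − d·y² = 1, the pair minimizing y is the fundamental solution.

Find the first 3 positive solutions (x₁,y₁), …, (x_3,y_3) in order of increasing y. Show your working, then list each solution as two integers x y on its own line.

√71 = [8; 2,2,1,7,1,2,2,16, …], period ℓ=8 (even) → k=7
step 0: (8, 1)  from 8·(1,0) + (0,1)
step 1: (17, 2)  from 2·(8,1) + (1,0)
…
step 3: (59, 7)  from 1·(42,5) + (17,2)
…
step 5: (514, 61)  from 1·(455,54) + (59,7)
step 6: (1483, 176)  from 2·(514,61) + (455,54)
step 7: (3480, 413)  from 2·(1483,176) + (514,61)
(x₁, y₁) = (3480, 413);  3480² − 71·413² = 1 ✓
n=2: (3480,413)∘(3480,413) = (3480·3480+71·413·413, 3480·413+413·3480) = (24220799,2874480)
n=3: (24220799,2874480)∘(3480,413) = (3480·24220799+71·413·2874480, 3480·2874480+413·24220799) = (168576757560,20006380387)

3480 413
24220799 2874480
168576757560 20006380387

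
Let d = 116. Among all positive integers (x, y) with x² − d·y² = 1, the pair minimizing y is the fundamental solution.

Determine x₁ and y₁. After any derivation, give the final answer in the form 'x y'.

√116 = [10; 1,3,2,1,4,1,2,3,1,20, …], period ℓ=10 (even) → k=9
a_0=10:  p_0=10·1+0=10,  q_0=10·0+1=1
a_1=1:  p_1=1·10+1=11,  q_1=1·1+0=1
…
a_7=2:  p_7=2·797+657=2251,  q_7=2·74+61=209
a_8=3:  p_8=3·2251+797=7550,  q_8=3·209+74=701
a_9=1:  p_9=1·7550+2251=9801,  q_9=1·701+209=910
(x₁, y₁) = (9801, 910);  9801² − 116·910² = 1 ✓

9801 910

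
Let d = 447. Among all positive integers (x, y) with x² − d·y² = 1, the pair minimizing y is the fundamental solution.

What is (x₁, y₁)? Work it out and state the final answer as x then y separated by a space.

148 7

√447 = [21; 7,42, …], period ℓ=2 (even) → k=1
i=0: a=21 ⇒ p=21, q=1
i=1: a=7 ⇒ p=148, q=7
fundamental: x₁=148, y₁=7  (since 21904 − 447·49 = 1)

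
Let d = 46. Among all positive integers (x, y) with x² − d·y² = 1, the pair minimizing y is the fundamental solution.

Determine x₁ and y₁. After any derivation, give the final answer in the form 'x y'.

24335 3588

√46 → a₀=6, period (1,3,1,1,2,6,2,1,1,3,1,12); ℓ=12 even so k=11
step 0: (6, 1)  from 6·(1,0) + (0,1)
step 1: (7, 1)  from 1·(6,1) + (1,0)
step 2: (27, 4)  from 3·(7,1) + (6,1)
step 3: (34, 5)  from 1·(27,4) + (7,1)
step 4: (61, 9)  from 1·(34,5) + (27,4)
step 5: (156, 23)  from 2·(61,9) + (34,5)
step 6: (997, 147)  from 6·(156,23) + (61,9)
…
step 8: (3147, 464)  from 1·(2150,317) + (997,147)
…
step 10: (19038, 2807)  from 3·(5297,781) + (3147,464)
step 11: (24335, 3588)  from 1·(19038,2807) + (5297,781)
→ (24335, 3588).  Check: 24335²=592192225, 46·3588²=592192224, difference 1.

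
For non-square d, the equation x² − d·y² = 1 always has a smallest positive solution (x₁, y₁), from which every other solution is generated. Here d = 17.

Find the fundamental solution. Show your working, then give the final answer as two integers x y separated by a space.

√17 = [4; 8, …], period ℓ=1 (odd) → k=1
k=0  a_k=4  p_k/q_k = 4/1
k=1  a_k=8  p_k/q_k = 33/8
→ (33, 8).  Check: 33²=1089, 17·8²=1088, difference 1.

33 8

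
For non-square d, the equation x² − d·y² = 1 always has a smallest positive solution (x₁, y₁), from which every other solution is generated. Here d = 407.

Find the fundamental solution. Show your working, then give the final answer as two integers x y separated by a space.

2663 132

[20; 5,1,2,1,5,40] for √407; ℓ=6 ⇒ convergent index 5
a_0=20:  p_0=20·1+0=20,  q_0=20·0+1=1
a_1=5:  p_1=5·20+1=101,  q_1=5·1+0=5
a_2=1:  p_2=1·101+20=121,  q_2=1·5+1=6
a_3=2:  p_3=2·121+101=343,  q_3=2·6+5=17
a_4=1:  p_4=1·343+121=464,  q_4=1·17+6=23
a_5=5:  p_5=5·464+343=2663,  q_5=5·23+17=132
(x₁, y₁) = (2663, 132);  2663² − 407·132² = 1 ✓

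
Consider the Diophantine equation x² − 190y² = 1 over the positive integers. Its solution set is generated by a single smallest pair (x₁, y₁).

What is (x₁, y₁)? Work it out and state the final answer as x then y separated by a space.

52021 3774

d=190: √d = [13; 1,3,1,1,1,…,3,1,26] (ℓ=14, even), read p_13/q_13
a_0=13:  p_0=13·1+0=13,  q_0=13·0+1=1
a_1=1:  p_1=1·13+1=14,  q_1=1·1+0=1
a_2=3:  p_2=3·14+13=55,  q_2=3·1+1=4
a_3=1:  p_3=1·55+14=69,  q_3=1·4+1=5
a_4=1:  p_4=1·69+55=124,  q_4=1·5+4=9
a_5=1:  p_5=1·124+69=193,  q_5=1·9+5=14
a_6=2:  p_6=2·193+124=510,  q_6=2·14+9=37
a_7=2:  p_7=2·510+193=1213,  q_7=2·37+14=88
…
a_10=1:  p_10=1·4149+2936=7085,  q_10=1·301+213=514
…
a_12=3:  p_12=3·11234+7085=40787,  q_12=3·815+514=2959
a_13=1:  p_13=1·40787+11234=52021,  q_13=1·2959+815=3774
→ (52021, 3774).  Check: 52021²=2706184441, 190·3774²=2706184440, difference 1.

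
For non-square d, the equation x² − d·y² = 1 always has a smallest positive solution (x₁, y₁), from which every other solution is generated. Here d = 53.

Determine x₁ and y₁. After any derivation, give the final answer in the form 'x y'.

66249 9100

√53 → a₀=7, period (3,1,1,3,14); ℓ=5 odd so k=9
k=0  a_k=7  p_k/q_k = 7/1
…
k=2  a_k=1  p_k/q_k = 29/4
…
k=4  a_k=3  p_k/q_k = 182/25
…
k=8  a_k=1  p_k/q_k = 18557/2549
k=9  a_k=3  p_k/q_k = 66249/9100
(x₁, y₁) = (66249, 9100);  66249² − 53·9100² = 1 ✓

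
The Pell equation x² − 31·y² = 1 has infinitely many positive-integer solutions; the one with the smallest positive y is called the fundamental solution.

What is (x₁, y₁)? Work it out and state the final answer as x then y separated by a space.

[5; 1,1,3,5,3,1,1,10] for √31; ℓ=8 ⇒ convergent index 7
step 0: (5, 1)  from 5·(1,0) + (0,1)
…
step 5: (657, 118)  from 3·(206,37) + (39,7)
step 6: (863, 155)  from 1·(657,118) + (206,37)
step 7: (1520, 273)  from 1·(863,155) + (657,118)
fundamental: x₁=1520, y₁=273  (since 2310400 − 31·74529 = 1)

1520 273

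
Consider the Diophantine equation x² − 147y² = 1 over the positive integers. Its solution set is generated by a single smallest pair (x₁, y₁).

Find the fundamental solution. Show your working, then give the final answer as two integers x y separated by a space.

√147 → a₀=12, period (8,24); ℓ=2 even so k=1
k=0  a_k=12  p_k/q_k = 12/1
k=1  a_k=8  p_k/q_k = 97/8
→ (97, 8).  Check: 97²=9409, 147·8²=9408, difference 1.

97 8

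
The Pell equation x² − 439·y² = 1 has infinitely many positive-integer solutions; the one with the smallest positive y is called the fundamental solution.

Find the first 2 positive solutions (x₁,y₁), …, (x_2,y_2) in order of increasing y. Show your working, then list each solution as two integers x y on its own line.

440 21
387199 18480

√439 → a₀=20, period (1,19,1,40); ℓ=4 even so k=3
a_0=20:  p_0=20·1+0=20,  q_0=20·0+1=1
…
a_2=19:  p_2=19·21+20=419,  q_2=19·1+1=20
a_3=1:  p_3=1·419+21=440,  q_3=1·20+1=21
→ (440, 21).  Check: 440²=193600, 439·21²=193599, difference 1.
n=2: (440,21)∘(440,21) = (440·440+439·21·21, 440·21+21·440) = (387199,18480)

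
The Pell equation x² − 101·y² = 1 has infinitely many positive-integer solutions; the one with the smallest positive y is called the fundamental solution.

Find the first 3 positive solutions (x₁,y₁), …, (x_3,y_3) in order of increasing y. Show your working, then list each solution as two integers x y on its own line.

201 20
80801 8040
32481801 3232060

√101 = [10; 20, …], period ℓ=1 (odd) → k=1
step 0: (10, 1)  from 10·(1,0) + (0,1)
step 1: (201, 20)  from 20·(10,1) + (1,0)
fundamental: x₁=201, y₁=20  (since 40401 − 101·400 = 1)
(x_2, y_2) = (201·201 + 101·20·20, 201·20 + 20·201) = (80801, 8040)
(x_3, y_3) = (201·80801 + 101·20·8040, 201·8040 + 20·80801) = (32481801, 3232060)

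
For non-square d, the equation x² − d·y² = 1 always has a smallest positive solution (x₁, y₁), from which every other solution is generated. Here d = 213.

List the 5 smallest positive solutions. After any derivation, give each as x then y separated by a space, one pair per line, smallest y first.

194399 13320
75581942401 5178789360
29386108041429599 2013502945575960
11425260034216163289601 782845918228863306720
4442118250753789746628859999 304368927313532092980546600

√213 = [14; 1,1,2,6,1,8,1,6,2,1,1,28, …], period ℓ=12 (even) → k=11
step 0: (14, 1)  from 14·(1,0) + (0,1)
…
step 2: (29, 2)  from 1·(15,1) + (14,1)
step 3: (73, 5)  from 2·(29,2) + (15,1)
…
step 5: (540, 37)  from 1·(467,32) + (73,5)
step 6: (4787, 328)  from 8·(540,37) + (467,32)
step 7: (5327, 365)  from 1·(4787,328) + (540,37)
step 8: (36749, 2518)  from 6·(5327,365) + (4787,328)
…
step 10: (115574, 7919)  from 1·(78825,5401) + (36749,2518)
step 11: (194399, 13320)  from 1·(115574,7919) + (78825,5401)
fundamental: x₁=194399, y₁=13320  (since 37790971201 − 213·177422400 = 1)
k=2:  x_2 = 194399·194399+213·13320·13320 = 75581942401,  y_2 = 194399·13320+13320·194399 = 5178789360
k=3:  x_3 = 194399·75581942401+213·13320·5178789360 = 29386108041429599,  y_3 = 194399·5178789360+13320·75581942401 = 2013502945575960
k=4:  x_4 = 194399·29386108041429599+213·13320·2013502945575960 = 11425260034216163289601,  y_4 = 194399·2013502945575960+13320·29386108041429599 = 782845918228863306720
k=5:  x_5 = 194399·11425260034216163289601+213·13320·782845918228863306720 = 4442118250753789746628859999,  y_5 = 194399·782845918228863306720+13320·11425260034216163289601 = 304368927313532092980546600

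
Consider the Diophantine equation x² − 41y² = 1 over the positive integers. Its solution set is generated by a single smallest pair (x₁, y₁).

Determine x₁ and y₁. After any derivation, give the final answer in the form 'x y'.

√41 → a₀=6, period (2,2,12); ℓ=3 odd so k=5
step 0: (6, 1)  from 6·(1,0) + (0,1)
step 1: (13, 2)  from 2·(6,1) + (1,0)
…
step 4: (826, 129)  from 2·(397,62) + (32,5)
step 5: (2049, 320)  from 2·(826,129) + (397,62)
fundamental: x₁=2049, y₁=320  (since 4198401 − 41·102400 = 1)

2049 320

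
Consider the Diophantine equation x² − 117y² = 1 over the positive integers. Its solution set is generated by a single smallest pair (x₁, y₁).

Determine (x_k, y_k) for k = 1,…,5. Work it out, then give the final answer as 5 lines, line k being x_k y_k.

[10; 1,4,2,4,1,20] for √117; ℓ=6 ⇒ convergent index 5
k=0  a_k=10  p_k/q_k = 10/1
…
k=2  a_k=4  p_k/q_k = 54/5
…
k=4  a_k=4  p_k/q_k = 530/49
k=5  a_k=1  p_k/q_k = 649/60
(x₁, y₁) = (649, 60);  649² − 117·60² = 1 ✓
n=2: (649,60)∘(649,60) = (649·649+117·60·60, 649·60+60·649) = (842401,77880)
n=3: (842401,77880)∘(649,60) = (649·842401+117·60·77880, 649·77880+60·842401) = (1093435849,101088180)
n=4: (1093435849,101088180)∘(649,60) = (649·1093435849+117·60·101088180, 649·101088180+60·1093435849) = (1419278889601,131212379760)
n=5: (1419278889601,131212379760)∘(649,60) = (649·1419278889601+117·60·131212379760, 649·131212379760+60·1419278889601) = (1842222905266249,170313567840300)

649 60
842401 77880
1093435849 101088180
1419278889601 131212379760
1842222905266249 170313567840300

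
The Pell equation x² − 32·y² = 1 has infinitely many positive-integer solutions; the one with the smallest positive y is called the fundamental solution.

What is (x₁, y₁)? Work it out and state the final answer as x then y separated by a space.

[5; 1,1,1,10] for √32; ℓ=4 ⇒ convergent index 3
k=0  a_k=5  p_k/q_k = 5/1
…
k=2  a_k=1  p_k/q_k = 11/2
k=3  a_k=1  p_k/q_k = 17/3
(x₁, y₁) = (17, 3);  17² − 32·3² = 1 ✓

17 3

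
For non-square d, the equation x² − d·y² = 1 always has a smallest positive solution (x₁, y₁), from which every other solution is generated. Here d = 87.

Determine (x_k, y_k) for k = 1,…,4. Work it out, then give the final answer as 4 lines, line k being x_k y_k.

28 3
1567 168
87724 9405
4910977 526512

[9; 3,18] for √87; ℓ=2 ⇒ convergent index 1
step 0: (9, 1)  from 9·(1,0) + (0,1)
step 1: (28, 3)  from 3·(9,1) + (1,0)
→ (28, 3).  Check: 28²=784, 87·3²=783, difference 1.
n=2: (28,3)∘(28,3) = (28·28+87·3·3, 28·3+3·28) = (1567,168)
n=3: (1567,168)∘(28,3) = (28·1567+87·3·168, 28·168+3·1567) = (87724,9405)
n=4: (87724,9405)∘(28,3) = (28·87724+87·3·9405, 28·9405+3·87724) = (4910977,526512)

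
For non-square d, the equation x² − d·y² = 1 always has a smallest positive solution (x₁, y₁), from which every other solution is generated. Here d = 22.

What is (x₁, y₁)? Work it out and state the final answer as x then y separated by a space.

197 42

√22 = [4; 1,2,4,2,1,8, …], period ℓ=6 (even) → k=5
k=0  a_k=4  p_k/q_k = 4/1
k=1  a_k=1  p_k/q_k = 5/1
…
k=3  a_k=4  p_k/q_k = 61/13
k=4  a_k=2  p_k/q_k = 136/29
k=5  a_k=1  p_k/q_k = 197/42
→ (197, 42).  Check: 197²=38809, 22·42²=38808, difference 1.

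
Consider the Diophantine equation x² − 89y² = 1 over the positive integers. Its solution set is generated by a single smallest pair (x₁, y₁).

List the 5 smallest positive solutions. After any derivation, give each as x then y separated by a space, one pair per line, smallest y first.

500001 53000
500002000001 53000106000
500003000004500001 53000212000159000
500004000010000008000001 53000318000530000212000
500005000017500025000012500001 53000424001113001060000265000

[9; 2,3,3,2,18] for √89; ℓ=5 ⇒ convergent index 9
k=0  a_k=9  p_k/q_k = 9/1
k=1  a_k=2  p_k/q_k = 19/2
…
k=3  a_k=3  p_k/q_k = 217/23
k=4  a_k=2  p_k/q_k = 500/53
k=5  a_k=18  p_k/q_k = 9217/977
k=6  a_k=2  p_k/q_k = 18934/2007
k=7  a_k=3  p_k/q_k = 66019/6998
k=8  a_k=3  p_k/q_k = 216991/23001
k=9  a_k=2  p_k/q_k = 500001/53000
→ (500001, 53000).  Check: 500001²=250001000001, 89·53000²=250001000000, difference 1.
k=2:  x_2 = 500001·500001+89·53000·53000 = 500002000001,  y_2 = 500001·53000+53000·500001 = 53000106000
k=3:  x_3 = 500001·500002000001+89·53000·53000106000 = 500003000004500001,  y_3 = 500001·53000106000+53000·500002000001 = 53000212000159000
k=4:  x_4 = 500001·500003000004500001+89·53000·53000212000159000 = 500004000010000008000001,  y_4 = 500001·53000212000159000+53000·500003000004500001 = 53000318000530000212000
k=5:  x_5 = 500001·500004000010000008000001+89·53000·53000318000530000212000 = 500005000017500025000012500001,  y_5 = 500001·53000318000530000212000+53000·500004000010000008000001 = 53000424001113001060000265000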